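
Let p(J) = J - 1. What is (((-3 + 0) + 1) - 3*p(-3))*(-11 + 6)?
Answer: -50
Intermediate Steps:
p(J) = -1 + J
(((-3 + 0) + 1) - 3*p(-3))*(-11 + 6) = (((-3 + 0) + 1) - 3*(-1 - 3))*(-11 + 6) = ((-3 + 1) - 3*(-4))*(-5) = (-2 + 12)*(-5) = 10*(-5) = -50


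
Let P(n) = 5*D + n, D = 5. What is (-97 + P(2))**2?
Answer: 4900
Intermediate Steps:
P(n) = 25 + n (P(n) = 5*5 + n = 25 + n)
(-97 + P(2))**2 = (-97 + (25 + 2))**2 = (-97 + 27)**2 = (-70)**2 = 4900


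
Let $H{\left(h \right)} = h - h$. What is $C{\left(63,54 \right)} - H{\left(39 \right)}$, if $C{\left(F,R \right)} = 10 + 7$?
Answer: $17$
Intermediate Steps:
$C{\left(F,R \right)} = 17$
$H{\left(h \right)} = 0$
$C{\left(63,54 \right)} - H{\left(39 \right)} = 17 - 0 = 17 + 0 = 17$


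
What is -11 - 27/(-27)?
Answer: -10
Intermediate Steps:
-11 - 27/(-27) = -11 - 1/27*(-27) = -11 + 1 = -10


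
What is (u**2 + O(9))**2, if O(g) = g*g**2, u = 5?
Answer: 568516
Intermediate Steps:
O(g) = g**3
(u**2 + O(9))**2 = (5**2 + 9**3)**2 = (25 + 729)**2 = 754**2 = 568516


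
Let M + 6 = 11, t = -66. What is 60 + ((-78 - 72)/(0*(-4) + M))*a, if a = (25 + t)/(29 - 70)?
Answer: 30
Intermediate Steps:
M = 5 (M = -6 + 11 = 5)
a = 1 (a = (25 - 66)/(29 - 70) = -41/(-41) = -41*(-1/41) = 1)
60 + ((-78 - 72)/(0*(-4) + M))*a = 60 + ((-78 - 72)/(0*(-4) + 5))*1 = 60 - 150/(0 + 5)*1 = 60 - 150/5*1 = 60 - 150*⅕*1 = 60 - 30*1 = 60 - 30 = 30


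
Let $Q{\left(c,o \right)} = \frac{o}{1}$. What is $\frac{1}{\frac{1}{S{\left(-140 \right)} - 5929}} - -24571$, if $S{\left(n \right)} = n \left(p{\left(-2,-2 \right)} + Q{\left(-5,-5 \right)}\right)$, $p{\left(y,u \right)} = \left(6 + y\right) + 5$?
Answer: $18082$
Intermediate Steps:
$Q{\left(c,o \right)} = o$ ($Q{\left(c,o \right)} = o 1 = o$)
$p{\left(y,u \right)} = 11 + y$
$S{\left(n \right)} = 4 n$ ($S{\left(n \right)} = n \left(\left(11 - 2\right) - 5\right) = n \left(9 - 5\right) = n 4 = 4 n$)
$\frac{1}{\frac{1}{S{\left(-140 \right)} - 5929}} - -24571 = \frac{1}{\frac{1}{4 \left(-140\right) - 5929}} - -24571 = \frac{1}{\frac{1}{-560 - 5929}} + 24571 = \frac{1}{\frac{1}{-6489}} + 24571 = \frac{1}{- \frac{1}{6489}} + 24571 = -6489 + 24571 = 18082$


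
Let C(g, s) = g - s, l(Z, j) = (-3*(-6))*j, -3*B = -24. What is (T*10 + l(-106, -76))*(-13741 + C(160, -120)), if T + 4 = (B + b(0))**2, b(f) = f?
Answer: 10338048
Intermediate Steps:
B = 8 (B = -1/3*(-24) = 8)
l(Z, j) = 18*j
T = 60 (T = -4 + (8 + 0)**2 = -4 + 8**2 = -4 + 64 = 60)
(T*10 + l(-106, -76))*(-13741 + C(160, -120)) = (60*10 + 18*(-76))*(-13741 + (160 - 1*(-120))) = (600 - 1368)*(-13741 + (160 + 120)) = -768*(-13741 + 280) = -768*(-13461) = 10338048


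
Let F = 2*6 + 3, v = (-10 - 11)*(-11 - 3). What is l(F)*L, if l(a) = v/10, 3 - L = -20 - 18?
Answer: 6027/5 ≈ 1205.4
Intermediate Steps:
L = 41 (L = 3 - (-20 - 18) = 3 - 1*(-38) = 3 + 38 = 41)
v = 294 (v = -21*(-14) = 294)
F = 15 (F = 12 + 3 = 15)
l(a) = 147/5 (l(a) = 294/10 = 294*(⅒) = 147/5)
l(F)*L = (147/5)*41 = 6027/5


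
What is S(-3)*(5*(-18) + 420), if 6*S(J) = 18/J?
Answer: -330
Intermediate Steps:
S(J) = 3/J (S(J) = (18/J)/6 = 3/J)
S(-3)*(5*(-18) + 420) = (3/(-3))*(5*(-18) + 420) = (3*(-⅓))*(-90 + 420) = -1*330 = -330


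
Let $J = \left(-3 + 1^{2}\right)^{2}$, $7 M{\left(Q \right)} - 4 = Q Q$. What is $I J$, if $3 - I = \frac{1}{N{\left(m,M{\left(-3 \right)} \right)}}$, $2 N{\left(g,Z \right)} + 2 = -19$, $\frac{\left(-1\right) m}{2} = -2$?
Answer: $\frac{260}{21} \approx 12.381$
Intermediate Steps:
$m = 4$ ($m = \left(-2\right) \left(-2\right) = 4$)
$M{\left(Q \right)} = \frac{4}{7} + \frac{Q^{2}}{7}$ ($M{\left(Q \right)} = \frac{4}{7} + \frac{Q Q}{7} = \frac{4}{7} + \frac{Q^{2}}{7}$)
$N{\left(g,Z \right)} = - \frac{21}{2}$ ($N{\left(g,Z \right)} = -1 + \frac{1}{2} \left(-19\right) = -1 - \frac{19}{2} = - \frac{21}{2}$)
$J = 4$ ($J = \left(-3 + 1\right)^{2} = \left(-2\right)^{2} = 4$)
$I = \frac{65}{21}$ ($I = 3 - \frac{1}{- \frac{21}{2}} = 3 - - \frac{2}{21} = 3 + \frac{2}{21} = \frac{65}{21} \approx 3.0952$)
$I J = \frac{65}{21} \cdot 4 = \frac{260}{21}$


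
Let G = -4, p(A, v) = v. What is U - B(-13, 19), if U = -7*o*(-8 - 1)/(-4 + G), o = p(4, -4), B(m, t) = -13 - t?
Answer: 127/2 ≈ 63.500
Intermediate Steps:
o = -4
U = 63/2 (U = -7*(-4)*(-8 - 1)/(-4 - 4) = -(-28)*(-9/(-8)) = -(-28)*(-9*(-⅛)) = -(-28)*9/8 = -1*(-63/2) = 63/2 ≈ 31.500)
U - B(-13, 19) = 63/2 - (-13 - 1*19) = 63/2 - (-13 - 19) = 63/2 - 1*(-32) = 63/2 + 32 = 127/2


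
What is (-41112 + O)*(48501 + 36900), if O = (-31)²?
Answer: -3428935551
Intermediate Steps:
O = 961
(-41112 + O)*(48501 + 36900) = (-41112 + 961)*(48501 + 36900) = -40151*85401 = -3428935551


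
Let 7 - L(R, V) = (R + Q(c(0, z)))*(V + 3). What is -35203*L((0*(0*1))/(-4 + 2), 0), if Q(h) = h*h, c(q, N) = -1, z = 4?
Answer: -140812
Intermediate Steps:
Q(h) = h²
L(R, V) = 7 - (1 + R)*(3 + V) (L(R, V) = 7 - (R + (-1)²)*(V + 3) = 7 - (R + 1)*(3 + V) = 7 - (1 + R)*(3 + V))
-35203*L((0*(0*1))/(-4 + 2), 0) = -35203*(4 - 1*0 - 3*0*(0*1)/(-4 + 2) - 1*(0*(0*1))/(-4 + 2)*0) = -35203*(4 + 0 - 3*0*0/(-2) - 1*(0*0)/(-2)*0) = -35203*(4 + 0 - 0*(-1)/2 - 1*0*(-½)*0) = -35203*(4 + 0 - 3*0 - 1*0*0) = -35203*(4 + 0 + 0 + 0) = -35203*4 = -140812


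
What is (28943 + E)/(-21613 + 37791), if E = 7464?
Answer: 36407/16178 ≈ 2.2504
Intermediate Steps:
(28943 + E)/(-21613 + 37791) = (28943 + 7464)/(-21613 + 37791) = 36407/16178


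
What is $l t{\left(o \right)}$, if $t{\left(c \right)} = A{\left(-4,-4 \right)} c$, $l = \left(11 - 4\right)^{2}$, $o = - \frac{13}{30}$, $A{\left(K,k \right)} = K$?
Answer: $\frac{1274}{15} \approx 84.933$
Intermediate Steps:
$o = - \frac{13}{30}$ ($o = \left(-13\right) \frac{1}{30} = - \frac{13}{30} \approx -0.43333$)
$l = 49$ ($l = 7^{2} = 49$)
$t{\left(c \right)} = - 4 c$
$l t{\left(o \right)} = 49 \left(\left(-4\right) \left(- \frac{13}{30}\right)\right) = 49 \cdot \frac{26}{15} = \frac{1274}{15}$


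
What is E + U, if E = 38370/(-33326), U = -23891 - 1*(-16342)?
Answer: -125808172/16663 ≈ -7550.1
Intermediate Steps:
U = -7549 (U = -23891 + 16342 = -7549)
E = -19185/16663 (E = 38370*(-1/33326) = -19185/16663 ≈ -1.1514)
E + U = -19185/16663 - 7549 = -125808172/16663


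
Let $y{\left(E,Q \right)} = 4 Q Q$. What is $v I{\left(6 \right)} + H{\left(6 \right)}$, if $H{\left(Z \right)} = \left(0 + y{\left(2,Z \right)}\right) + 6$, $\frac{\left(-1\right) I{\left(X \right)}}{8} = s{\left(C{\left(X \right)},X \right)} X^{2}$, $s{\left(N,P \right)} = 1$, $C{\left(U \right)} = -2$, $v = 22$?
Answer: $-6186$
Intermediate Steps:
$I{\left(X \right)} = - 8 X^{2}$ ($I{\left(X \right)} = - 8 \cdot 1 X^{2} = - 8 X^{2}$)
$y{\left(E,Q \right)} = 4 Q^{2}$
$H{\left(Z \right)} = 6 + 4 Z^{2}$ ($H{\left(Z \right)} = \left(0 + 4 Z^{2}\right) + 6 = 4 Z^{2} + 6 = 6 + 4 Z^{2}$)
$v I{\left(6 \right)} + H{\left(6 \right)} = 22 \left(- 8 \cdot 6^{2}\right) + \left(6 + 4 \cdot 6^{2}\right) = 22 \left(\left(-8\right) 36\right) + \left(6 + 4 \cdot 36\right) = 22 \left(-288\right) + \left(6 + 144\right) = -6336 + 150 = -6186$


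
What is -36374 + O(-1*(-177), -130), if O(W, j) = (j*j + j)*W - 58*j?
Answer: 2939456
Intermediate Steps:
O(W, j) = -58*j + W*(j + j²) (O(W, j) = (j² + j)*W - 58*j = (j + j²)*W - 58*j = W*(j + j²) - 58*j = -58*j + W*(j + j²))
-36374 + O(-1*(-177), -130) = -36374 - 130*(-58 - 1*(-177) - 1*(-177)*(-130)) = -36374 - 130*(-58 + 177 + 177*(-130)) = -36374 - 130*(-58 + 177 - 23010) = -36374 - 130*(-22891) = -36374 + 2975830 = 2939456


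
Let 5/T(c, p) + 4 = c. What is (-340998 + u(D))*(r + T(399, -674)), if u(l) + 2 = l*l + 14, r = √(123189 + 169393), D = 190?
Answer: -304886/79 - 304886*√292582 ≈ -1.6492e+8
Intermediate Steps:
r = √292582 ≈ 540.91
u(l) = 12 + l² (u(l) = -2 + (l*l + 14) = -2 + (l² + 14) = -2 + (14 + l²) = 12 + l²)
T(c, p) = 5/(-4 + c)
(-340998 + u(D))*(r + T(399, -674)) = (-340998 + (12 + 190²))*(√292582 + 5/(-4 + 399)) = (-340998 + (12 + 36100))*(√292582 + 5/395) = (-340998 + 36112)*(√292582 + 5*(1/395)) = -304886*(√292582 + 1/79) = -304886*(1/79 + √292582) = -304886/79 - 304886*√292582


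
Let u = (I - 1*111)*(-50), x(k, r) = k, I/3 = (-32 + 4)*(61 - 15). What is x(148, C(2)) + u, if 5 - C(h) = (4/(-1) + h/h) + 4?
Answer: 198898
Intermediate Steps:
C(h) = 4 (C(h) = 5 - ((4/(-1) + h/h) + 4) = 5 - ((4*(-1) + 1) + 4) = 5 - ((-4 + 1) + 4) = 5 - (-3 + 4) = 5 - 1*1 = 5 - 1 = 4)
I = -3864 (I = 3*((-32 + 4)*(61 - 15)) = 3*(-28*46) = 3*(-1288) = -3864)
u = 198750 (u = (-3864 - 1*111)*(-50) = (-3864 - 111)*(-50) = -3975*(-50) = 198750)
x(148, C(2)) + u = 148 + 198750 = 198898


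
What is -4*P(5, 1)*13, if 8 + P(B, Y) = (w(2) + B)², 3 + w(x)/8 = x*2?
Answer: -8372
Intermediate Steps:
w(x) = -24 + 16*x (w(x) = -24 + 8*(x*2) = -24 + 8*(2*x) = -24 + 16*x)
P(B, Y) = -8 + (8 + B)² (P(B, Y) = -8 + ((-24 + 16*2) + B)² = -8 + ((-24 + 32) + B)² = -8 + (8 + B)²)
-4*P(5, 1)*13 = -4*(-8 + (8 + 5)²)*13 = -4*(-8 + 13²)*13 = -4*(-8 + 169)*13 = -4*161*13 = -644*13 = -8372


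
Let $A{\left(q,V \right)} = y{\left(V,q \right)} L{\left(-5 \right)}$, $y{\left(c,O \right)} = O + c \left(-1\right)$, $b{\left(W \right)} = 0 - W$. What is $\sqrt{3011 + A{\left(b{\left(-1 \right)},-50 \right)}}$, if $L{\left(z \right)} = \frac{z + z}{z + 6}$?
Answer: $\sqrt{2501} \approx 50.01$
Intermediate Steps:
$b{\left(W \right)} = - W$
$y{\left(c,O \right)} = O - c$
$L{\left(z \right)} = \frac{2 z}{6 + z}$
$A{\left(q,V \right)} = - 10 q + 10 V$ ($A{\left(q,V \right)} = \left(q - V\right) 2 \left(-5\right) \frac{1}{6 - 5} = \left(q - V\right) 2 \left(-5\right) 1^{-1} = \left(q - V\right) 2 \left(-5\right) 1 = \left(q - V\right) \left(-10\right) = - 10 q + 10 V$)
$\sqrt{3011 + A{\left(b{\left(-1 \right)},-50 \right)}} = \sqrt{3011 - \left(500 + 10 \left(\left(-1\right) \left(-1\right)\right)\right)} = \sqrt{3011 - 510} = \sqrt{2501}$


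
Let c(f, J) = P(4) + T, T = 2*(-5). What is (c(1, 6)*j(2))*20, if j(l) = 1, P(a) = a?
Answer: -120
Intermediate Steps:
T = -10
c(f, J) = -6 (c(f, J) = 4 - 10 = -6)
(c(1, 6)*j(2))*20 = -6*1*20 = -6*20 = -120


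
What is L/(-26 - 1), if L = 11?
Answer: -11/27 ≈ -0.40741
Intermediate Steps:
L/(-26 - 1) = 11/(-26 - 1) = 11/(-27) = -1/27*11 = -11/27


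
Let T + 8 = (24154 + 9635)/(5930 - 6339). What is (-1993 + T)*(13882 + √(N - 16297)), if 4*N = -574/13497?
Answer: -11830212636/409 - 142033*I*√11875241105970/1840091 ≈ -2.8925e+7 - 2.6599e+5*I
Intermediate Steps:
T = -37061/409 (T = -8 + (24154 + 9635)/(5930 - 6339) = -8 + 33789/(-409) = -8 + 33789*(-1/409) = -8 - 33789/409 = -37061/409 ≈ -90.614)
N = -287/26994 (N = (-574/13497)/4 = (-574*1/13497)/4 = (¼)*(-574/13497) = -287/26994 ≈ -0.010632)
(-1993 + T)*(13882 + √(N - 16297)) = (-1993 - 37061/409)*(13882 + √(-287/26994 - 16297)) = -852198*(13882 + √(-439921505/26994))/409 = -852198*(13882 + I*√11875241105970/26994)/409 = -11830212636/409 - 142033*I*√11875241105970/1840091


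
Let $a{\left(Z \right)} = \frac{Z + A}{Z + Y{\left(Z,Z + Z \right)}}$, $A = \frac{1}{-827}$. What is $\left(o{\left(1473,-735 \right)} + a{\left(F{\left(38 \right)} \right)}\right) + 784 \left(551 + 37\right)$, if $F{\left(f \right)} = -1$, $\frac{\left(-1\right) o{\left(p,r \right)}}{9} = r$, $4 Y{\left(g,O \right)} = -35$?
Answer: $\frac{5027243961}{10751} \approx 4.6761 \cdot 10^{5}$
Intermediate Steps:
$Y{\left(g,O \right)} = - \frac{35}{4}$ ($Y{\left(g,O \right)} = \frac{1}{4} \left(-35\right) = - \frac{35}{4}$)
$o{\left(p,r \right)} = - 9 r$
$A = - \frac{1}{827} \approx -0.0012092$
$a{\left(Z \right)} = \frac{- \frac{1}{827} + Z}{- \frac{35}{4} + Z}$ ($a{\left(Z \right)} = \frac{Z - \frac{1}{827}}{Z - \frac{35}{4}} = \frac{- \frac{1}{827} + Z}{- \frac{35}{4} + Z}$)
$\left(o{\left(1473,-735 \right)} + a{\left(F{\left(38 \right)} \right)}\right) + 784 \left(551 + 37\right) = \left(\left(-9\right) \left(-735\right) + \frac{4 \left(-1 + 827 \left(-1\right)\right)}{827 \left(-35 + 4 \left(-1\right)\right)}\right) + 784 \left(551 + 37\right) = \left(6615 + \frac{4 \left(-1 - 827\right)}{827 \left(-35 - 4\right)}\right) + 784 \cdot 588 = \left(6615 + \frac{4}{827} \frac{1}{-39} \left(-828\right)\right) + 460992 = \left(6615 + \frac{4}{827} \left(- \frac{1}{39}\right) \left(-828\right)\right) + 460992 = \left(6615 + \frac{1104}{10751}\right) + 460992 = \frac{71118969}{10751} + 460992 = \frac{5027243961}{10751}$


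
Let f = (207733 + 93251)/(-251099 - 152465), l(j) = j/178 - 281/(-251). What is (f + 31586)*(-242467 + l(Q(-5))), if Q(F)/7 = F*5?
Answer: -17260482261226950020/2253804049 ≈ -7.6584e+9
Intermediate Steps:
Q(F) = 35*F (Q(F) = 7*(F*5) = 7*(5*F) = 35*F)
l(j) = 281/251 + j/178 (l(j) = j*(1/178) - 281*(-1/251) = j/178 + 281/251 = 281/251 + j/178)
f = -75246/100891 (f = 300984/(-403564) = 300984*(-1/403564) = -75246/100891 ≈ -0.74581)
(f + 31586)*(-242467 + l(Q(-5))) = (-75246/100891 + 31586)*(-242467 + (281/251 + (35*(-5))/178)) = 3186667880*(-242467 + (281/251 + (1/178)*(-175)))/100891 = 3186667880*(-242467 + (281/251 - 175/178))/100891 = 3186667880*(-242467 + 6093/44678)/100891 = (3186667880/100891)*(-10832934533/44678) = -17260482261226950020/2253804049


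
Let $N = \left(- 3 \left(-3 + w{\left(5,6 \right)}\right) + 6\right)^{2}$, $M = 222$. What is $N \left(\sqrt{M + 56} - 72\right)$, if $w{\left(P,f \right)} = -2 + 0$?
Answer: $-31752 + 441 \sqrt{278} \approx -24399.0$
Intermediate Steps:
$w{\left(P,f \right)} = -2$
$N = 441$ ($N = \left(- 3 \left(-3 - 2\right) + 6\right)^{2} = \left(\left(-3\right) \left(-5\right) + 6\right)^{2} = \left(15 + 6\right)^{2} = 21^{2} = 441$)
$N \left(\sqrt{M + 56} - 72\right) = 441 \left(\sqrt{222 + 56} - 72\right) = 441 \left(\sqrt{278} - 72\right) = 441 \left(-72 + \sqrt{278}\right) = -31752 + 441 \sqrt{278}$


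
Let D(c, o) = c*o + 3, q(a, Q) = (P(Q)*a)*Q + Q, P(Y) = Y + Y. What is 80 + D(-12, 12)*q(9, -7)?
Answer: -123295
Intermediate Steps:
P(Y) = 2*Y
q(a, Q) = Q + 2*a*Q² (q(a, Q) = ((2*Q)*a)*Q + Q = (2*Q*a)*Q + Q = 2*a*Q² + Q = Q + 2*a*Q²)
D(c, o) = 3 + c*o
80 + D(-12, 12)*q(9, -7) = 80 + (3 - 12*12)*(-7*(1 + 2*(-7)*9)) = 80 + (3 - 144)*(-7*(1 - 126)) = 80 - (-987)*(-125) = 80 - 141*875 = 80 - 123375 = -123295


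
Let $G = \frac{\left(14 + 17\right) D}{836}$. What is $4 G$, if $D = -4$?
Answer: $- \frac{124}{209} \approx -0.5933$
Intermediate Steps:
$G = - \frac{31}{209}$ ($G = \frac{\left(14 + 17\right) \left(-4\right)}{836} = 31 \left(-4\right) \frac{1}{836} = \left(-124\right) \frac{1}{836} = - \frac{31}{209} \approx -0.14833$)
$4 G = 4 \left(- \frac{31}{209}\right) = - \frac{124}{209}$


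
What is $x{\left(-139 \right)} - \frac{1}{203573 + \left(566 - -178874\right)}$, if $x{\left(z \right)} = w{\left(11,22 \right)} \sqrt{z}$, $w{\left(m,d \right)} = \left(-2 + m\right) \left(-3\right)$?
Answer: $- \frac{1}{383013} - 27 i \sqrt{139} \approx -2.6109 \cdot 10^{-6} - 318.33 i$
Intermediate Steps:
$w{\left(m,d \right)} = 6 - 3 m$
$x{\left(z \right)} = - 27 \sqrt{z}$ ($x{\left(z \right)} = \left(6 - 33\right) \sqrt{z} = - 27 \sqrt{z}$)
$x{\left(-139 \right)} - \frac{1}{203573 + \left(566 - -178874\right)} = - 27 \sqrt{-139} - \frac{1}{203573 + \left(566 - -178874\right)} = - 27 i \sqrt{139} - \frac{1}{203573 + \left(566 + 178874\right)} = - 27 i \sqrt{139} - \frac{1}{203573 + 179440} = - 27 i \sqrt{139} - \frac{1}{383013} = - \frac{1}{383013} - 27 i \sqrt{139}$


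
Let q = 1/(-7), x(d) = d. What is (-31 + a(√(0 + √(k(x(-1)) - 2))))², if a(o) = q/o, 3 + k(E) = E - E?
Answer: (1085 - 5^(¾)*I^(3/2))²/1225 ≈ 965.19 - 4.1974*I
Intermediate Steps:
q = -⅐ ≈ -0.14286
k(E) = -3 (k(E) = -3 + (E - E) = -3 + 0 = -3)
a(o) = -1/(7*o)
(-31 + a(√(0 + √(k(x(-1)) - 2))))² = (-31 - 1/(7*√(0 + √(-3 - 2))))² = (-31 - 1/(7*√(0 + √(-5))))² = (-31 - 1/(7*√(0 + I*√5)))² = (-31 - 5^(¾)*(-I^(3/2))/5/7)² = (-31 - (-5^(¾)*I^(3/2)/5)/7)² = (-31 - (-1)*5^(¾)*I^(3/2)/35)² = (-31 + 5^(¾)*I^(3/2)/35)²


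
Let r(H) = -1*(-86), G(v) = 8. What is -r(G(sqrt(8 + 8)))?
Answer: -86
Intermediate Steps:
r(H) = 86
-r(G(sqrt(8 + 8))) = -1*86 = -86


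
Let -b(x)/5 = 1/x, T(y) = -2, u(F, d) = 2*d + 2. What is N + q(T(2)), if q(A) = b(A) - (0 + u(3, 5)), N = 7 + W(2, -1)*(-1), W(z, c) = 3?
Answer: -11/2 ≈ -5.5000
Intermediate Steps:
u(F, d) = 2 + 2*d
b(x) = -5/x
N = 4 (N = 7 + 3*(-1) = 7 - 3 = 4)
q(A) = -12 - 5/A (q(A) = -5/A - (0 + (2 + 2*5)) = -5/A - (0 + (2 + 10)) = -5/A - (0 + 12) = -5/A - 1*12 = -5/A - 12 = -12 - 5/A)
N + q(T(2)) = 4 + (-12 - 5/(-2)) = 4 + (-12 - 5*(-½)) = 4 + (-12 + 5/2) = 4 - 19/2 = -11/2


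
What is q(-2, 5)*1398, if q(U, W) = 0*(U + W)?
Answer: 0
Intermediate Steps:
q(U, W) = 0
q(-2, 5)*1398 = 0*1398 = 0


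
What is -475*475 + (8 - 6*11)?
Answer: -225683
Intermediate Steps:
-475*475 + (8 - 6*11) = -225625 + (8 - 66) = -225625 - 58 = -225683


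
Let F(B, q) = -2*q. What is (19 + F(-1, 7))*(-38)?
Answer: -190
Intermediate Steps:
(19 + F(-1, 7))*(-38) = (19 - 2*7)*(-38) = (19 - 14)*(-38) = 5*(-38) = -190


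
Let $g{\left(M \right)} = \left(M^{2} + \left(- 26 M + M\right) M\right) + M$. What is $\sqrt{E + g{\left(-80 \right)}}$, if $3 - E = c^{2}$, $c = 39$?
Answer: $i \sqrt{155198} \approx 393.95 i$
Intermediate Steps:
$E = -1518$ ($E = 3 - 39^{2} = 3 - 1521 = -1518$)
$g{\left(M \right)} = M - 24 M^{2}$ ($g{\left(M \right)} = \left(M^{2} + - 25 M M\right) + M = \left(M^{2} - 25 M^{2}\right) + M = - 24 M^{2} + M = M - 24 M^{2}$)
$\sqrt{E + g{\left(-80 \right)}} = \sqrt{-1518 - 80 \left(1 - -1920\right)} = \sqrt{-1518 - 80 \left(1 + 1920\right)} = \sqrt{-1518 - 153680} = \sqrt{-155198} = i \sqrt{155198}$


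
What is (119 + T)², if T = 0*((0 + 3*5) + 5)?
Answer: 14161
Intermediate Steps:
T = 0 (T = 0*((0 + 15) + 5) = 0*(15 + 5) = 0*20 = 0)
(119 + T)² = (119 + 0)² = 119² = 14161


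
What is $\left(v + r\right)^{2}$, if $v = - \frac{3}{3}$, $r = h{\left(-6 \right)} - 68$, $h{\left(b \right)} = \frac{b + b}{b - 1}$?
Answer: $\frac{221841}{49} \approx 4527.4$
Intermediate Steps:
$h{\left(b \right)} = \frac{2 b}{-1 + b}$
$r = - \frac{464}{7}$ ($r = 2 \left(-6\right) \frac{1}{-1 - 6} - 68 = 2 \left(-6\right) \frac{1}{-7} - 68 = 2 \left(-6\right) \left(- \frac{1}{7}\right) - 68 = \frac{12}{7} - 68 = - \frac{464}{7} \approx -66.286$)
$v = -1$ ($v = \left(-3\right) \frac{1}{3} = -1$)
$\left(v + r\right)^{2} = \left(-1 - \frac{464}{7}\right)^{2} = \left(- \frac{471}{7}\right)^{2} = \frac{221841}{49}$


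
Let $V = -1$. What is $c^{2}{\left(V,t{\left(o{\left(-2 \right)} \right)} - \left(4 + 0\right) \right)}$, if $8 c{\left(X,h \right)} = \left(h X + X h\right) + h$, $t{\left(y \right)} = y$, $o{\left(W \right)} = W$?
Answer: $\frac{9}{16} \approx 0.5625$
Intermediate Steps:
$c{\left(X,h \right)} = \frac{h}{8} + \frac{X h}{4}$ ($c{\left(X,h \right)} = \frac{\left(h X + X h\right) + h}{8} = \frac{\left(X h + X h\right) + h}{8} = \frac{2 X h + h}{8} = \frac{h + 2 X h}{8} = \frac{h}{8} + \frac{X h}{4}$)
$c^{2}{\left(V,t{\left(o{\left(-2 \right)} \right)} - \left(4 + 0\right) \right)} = \left(\frac{\left(-2 - \left(4 + 0\right)\right) \left(1 + 2 \left(-1\right)\right)}{8}\right)^{2} = \left(\frac{\left(-2 - 4\right) \left(1 - 2\right)}{8}\right)^{2} = \left(\frac{1}{8} \left(-2 - 4\right) \left(-1\right)\right)^{2} = \left(\frac{1}{8} \left(-6\right) \left(-1\right)\right)^{2} = \left(\frac{3}{4}\right)^{2} = \frac{9}{16}$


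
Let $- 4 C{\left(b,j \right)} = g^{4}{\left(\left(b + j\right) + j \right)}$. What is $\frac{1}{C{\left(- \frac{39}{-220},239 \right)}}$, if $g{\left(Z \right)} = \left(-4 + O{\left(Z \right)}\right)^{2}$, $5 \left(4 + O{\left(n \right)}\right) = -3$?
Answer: $- \frac{1562500}{11688200277601} \approx -1.3368 \cdot 10^{-7}$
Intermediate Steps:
$O{\left(n \right)} = - \frac{23}{5}$ ($O{\left(n \right)} = -4 + \frac{1}{5} \left(-3\right) = -4 - \frac{3}{5} = - \frac{23}{5}$)
$g{\left(Z \right)} = \frac{1849}{25}$ ($g{\left(Z \right)} = \left(-4 - \frac{23}{5}\right)^{2} = \left(- \frac{43}{5}\right)^{2} = \frac{1849}{25}$)
$C{\left(b,j \right)} = - \frac{11688200277601}{1562500}$ ($C{\left(b,j \right)} = - \frac{\left(\frac{1849}{25}\right)^{4}}{4} = \left(- \frac{1}{4}\right) \frac{11688200277601}{390625} = - \frac{11688200277601}{1562500}$)
$\frac{1}{C{\left(- \frac{39}{-220},239 \right)}} = \frac{1}{- \frac{11688200277601}{1562500}} = - \frac{1562500}{11688200277601}$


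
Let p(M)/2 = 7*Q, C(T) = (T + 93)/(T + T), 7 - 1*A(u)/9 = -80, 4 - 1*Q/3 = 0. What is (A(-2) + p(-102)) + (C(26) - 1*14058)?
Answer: -681445/52 ≈ -13105.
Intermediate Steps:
Q = 12 (Q = 12 - 3*0 = 12 + 0 = 12)
A(u) = 783 (A(u) = 63 - 9*(-80) = 63 + 720 = 783)
C(T) = (93 + T)/(2*T) (C(T) = (93 + T)/((2*T)) = (93 + T)*(1/(2*T)) = (93 + T)/(2*T))
p(M) = 168 (p(M) = 2*(7*12) = 2*84 = 168)
(A(-2) + p(-102)) + (C(26) - 1*14058) = (783 + 168) + ((½)*(93 + 26)/26 - 1*14058) = 951 + ((½)*(1/26)*119 - 14058) = 951 + (119/52 - 14058) = 951 - 730897/52 = -681445/52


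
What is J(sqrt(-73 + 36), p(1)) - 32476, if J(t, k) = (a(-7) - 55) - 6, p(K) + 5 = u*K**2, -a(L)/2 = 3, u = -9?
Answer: -32543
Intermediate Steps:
a(L) = -6 (a(L) = -2*3 = -6)
p(K) = -5 - 9*K**2
J(t, k) = -67 (J(t, k) = (-6 - 55) - 6 = -61 - 6 = -67)
J(sqrt(-73 + 36), p(1)) - 32476 = -67 - 32476 = -32543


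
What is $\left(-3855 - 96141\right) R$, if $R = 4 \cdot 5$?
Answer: $-1999920$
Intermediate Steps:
$R = 20$
$\left(-3855 - 96141\right) R = \left(-3855 - 96141\right) 20 = \left(-99996\right) 20 = -1999920$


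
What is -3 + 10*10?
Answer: 97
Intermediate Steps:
-3 + 10*10 = -3 + 100 = 97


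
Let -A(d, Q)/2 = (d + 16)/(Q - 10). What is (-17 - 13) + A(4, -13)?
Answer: -650/23 ≈ -28.261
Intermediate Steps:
A(d, Q) = -2*(16 + d)/(-10 + Q) (A(d, Q) = -2*(d + 16)/(Q - 10) = -2*(16 + d)/(-10 + Q))
(-17 - 13) + A(4, -13) = (-17 - 13) + 2*(-16 - 1*4)/(-10 - 13) = -30 + 2*(-16 - 4)/(-23) = -30 + 2*(-1/23)*(-20) = -30 + 40/23 = -650/23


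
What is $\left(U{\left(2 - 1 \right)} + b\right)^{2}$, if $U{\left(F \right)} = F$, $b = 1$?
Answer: $4$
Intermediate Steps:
$\left(U{\left(2 - 1 \right)} + b\right)^{2} = \left(\left(2 - 1\right) + 1\right)^{2} = \left(1 + 1\right)^{2} = 2^{2} = 4$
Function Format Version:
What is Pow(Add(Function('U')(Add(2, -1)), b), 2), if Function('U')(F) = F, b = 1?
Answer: 4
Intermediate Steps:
Pow(Add(Function('U')(Add(2, -1)), b), 2) = Pow(Add(Add(2, -1), 1), 2) = Pow(Add(1, 1), 2) = Pow(2, 2) = 4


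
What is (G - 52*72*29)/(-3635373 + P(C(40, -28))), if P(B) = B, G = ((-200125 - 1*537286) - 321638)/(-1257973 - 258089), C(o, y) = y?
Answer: 23515269809/787356187266 ≈ 0.029866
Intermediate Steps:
G = 1059049/1516062 (G = ((-200125 - 537286) - 321638)/(-1516062) = (-737411 - 321638)*(-1/1516062) = -1059049*(-1/1516062) = 1059049/1516062 ≈ 0.69855)
(G - 52*72*29)/(-3635373 + P(C(40, -28))) = (1059049/1516062 - 52*72*29)/(-3635373 - 28) = (1059049/1516062 - 3744*29)/(-3635401) = (1059049/1516062 - 108576)*(-1/3635401) = -164606888663/1516062*(-1/3635401) = 23515269809/787356187266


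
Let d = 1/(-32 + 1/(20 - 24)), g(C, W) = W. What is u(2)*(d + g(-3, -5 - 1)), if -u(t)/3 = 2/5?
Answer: 1556/215 ≈ 7.2372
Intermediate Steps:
u(t) = -6/5
d = -4/129 (d = 1/(-32 + 1/(-4)) = 1/(-32 - 1/4) = 1/(-129/4) = -4/129 ≈ -0.031008)
u(2)*(d + g(-3, -5 - 1)) = -6*(-4/129 + (-5 - 1))/5 = -6*(-4/129 - 6)/5 = -6/5*(-778/129) = 1556/215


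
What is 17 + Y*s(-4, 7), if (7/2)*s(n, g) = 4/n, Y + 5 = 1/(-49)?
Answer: 6323/343 ≈ 18.434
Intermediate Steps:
Y = -246/49 (Y = -5 + 1/(-49) = -5 - 1/49 = -246/49 ≈ -5.0204)
s(n, g) = 8/(7*n) (s(n, g) = 2*(4/n)/7 = 8/(7*n))
17 + Y*s(-4, 7) = 17 - 1968/(343*(-4)) = 17 - 1968*(-1)/(343*4) = 17 - 246/49*(-2/7) = 17 + 492/343 = 6323/343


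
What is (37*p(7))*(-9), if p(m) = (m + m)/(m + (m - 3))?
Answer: -4662/11 ≈ -423.82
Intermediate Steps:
p(m) = 2*m/(-3 + 2*m) (p(m) = (2*m)/(m + (-3 + m)) = (2*m)/(-3 + 2*m) = 2*m/(-3 + 2*m))
(37*p(7))*(-9) = (37*(2*7/(-3 + 2*7)))*(-9) = (37*(2*7/(-3 + 14)))*(-9) = (37*(2*7/11))*(-9) = (37*(2*7*(1/11)))*(-9) = (37*(14/11))*(-9) = (518/11)*(-9) = -4662/11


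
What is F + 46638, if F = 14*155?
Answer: 48808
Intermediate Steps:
F = 2170
F + 46638 = 2170 + 46638 = 48808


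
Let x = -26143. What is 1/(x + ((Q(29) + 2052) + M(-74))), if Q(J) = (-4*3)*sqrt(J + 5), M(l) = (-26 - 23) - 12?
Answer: -3019/72914276 + 3*sqrt(34)/145828552 ≈ -4.1285e-5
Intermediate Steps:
M(l) = -61 (M(l) = -49 - 12 = -61)
Q(J) = -12*sqrt(5 + J)
1/(x + ((Q(29) + 2052) + M(-74))) = 1/(-26143 + ((-12*sqrt(5 + 29) + 2052) - 61)) = 1/(-26143 + ((-12*sqrt(34) + 2052) - 61)) = 1/(-26143 + ((2052 - 12*sqrt(34)) - 61)) = 1/(-26143 + (1991 - 12*sqrt(34))) = 1/(-24152 - 12*sqrt(34))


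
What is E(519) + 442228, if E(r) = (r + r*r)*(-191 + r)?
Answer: 88962868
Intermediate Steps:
E(r) = (-191 + r)*(r + r**2) (E(r) = (r + r**2)*(-191 + r) = (-191 + r)*(r + r**2))
E(519) + 442228 = 519*(-191 + 519**2 - 190*519) + 442228 = 519*(-191 + 269361 - 98610) + 442228 = 519*170560 + 442228 = 88520640 + 442228 = 88962868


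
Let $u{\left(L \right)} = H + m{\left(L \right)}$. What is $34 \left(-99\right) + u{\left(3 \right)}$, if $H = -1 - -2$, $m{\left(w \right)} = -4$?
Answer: $-3369$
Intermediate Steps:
$H = 1$ ($H = -1 + 2 = 1$)
$u{\left(L \right)} = -3$ ($u{\left(L \right)} = 1 - 4 = -3$)
$34 \left(-99\right) + u{\left(3 \right)} = 34 \left(-99\right) - 3 = -3366 - 3 = -3369$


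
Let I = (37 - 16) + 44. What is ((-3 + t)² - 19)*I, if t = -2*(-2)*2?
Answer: 390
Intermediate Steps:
I = 65 (I = 21 + 44 = 65)
t = 8 (t = 4*2 = 8)
((-3 + t)² - 19)*I = ((-3 + 8)² - 19)*65 = (5² - 19)*65 = (25 - 19)*65 = 6*65 = 390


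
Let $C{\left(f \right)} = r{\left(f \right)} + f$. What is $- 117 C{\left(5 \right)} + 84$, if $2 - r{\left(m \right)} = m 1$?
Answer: $-150$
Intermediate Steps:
$r{\left(m \right)} = 2 - m$ ($r{\left(m \right)} = 2 - m 1 = 2 - m$)
$C{\left(f \right)} = 2$ ($C{\left(f \right)} = \left(2 - f\right) + f = 2$)
$- 117 C{\left(5 \right)} + 84 = \left(-117\right) 2 + 84 = -234 + 84 = -150$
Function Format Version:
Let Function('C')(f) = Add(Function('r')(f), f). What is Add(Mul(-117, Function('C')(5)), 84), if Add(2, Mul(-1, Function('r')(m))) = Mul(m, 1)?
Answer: -150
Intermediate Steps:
Function('r')(m) = Add(2, Mul(-1, m)) (Function('r')(m) = Add(2, Mul(-1, Mul(m, 1))) = Add(2, Mul(-1, m)))
Function('C')(f) = 2 (Function('C')(f) = Add(Add(2, Mul(-1, f)), f) = 2)
Add(Mul(-117, Function('C')(5)), 84) = Add(Mul(-117, 2), 84) = Add(-234, 84) = -150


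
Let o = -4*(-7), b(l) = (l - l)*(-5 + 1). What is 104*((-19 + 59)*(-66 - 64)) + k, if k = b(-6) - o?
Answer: -540828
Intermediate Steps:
b(l) = 0 (b(l) = 0*(-4) = 0)
o = 28
k = -28 (k = 0 - 1*28 = 0 - 28 = -28)
104*((-19 + 59)*(-66 - 64)) + k = 104*((-19 + 59)*(-66 - 64)) - 28 = 104*(40*(-130)) - 28 = 104*(-5200) - 28 = -540800 - 28 = -540828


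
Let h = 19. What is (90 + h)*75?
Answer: 8175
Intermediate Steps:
(90 + h)*75 = (90 + 19)*75 = 109*75 = 8175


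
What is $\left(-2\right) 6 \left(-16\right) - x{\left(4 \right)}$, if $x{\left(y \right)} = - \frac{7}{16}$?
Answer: $\frac{3079}{16} \approx 192.44$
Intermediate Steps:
$x{\left(y \right)} = - \frac{7}{16}$ ($x{\left(y \right)} = \left(-7\right) \frac{1}{16} = - \frac{7}{16}$)
$\left(-2\right) 6 \left(-16\right) - x{\left(4 \right)} = \left(-2\right) 6 \left(-16\right) - - \frac{7}{16} = \left(-12\right) \left(-16\right) + \frac{7}{16} = 192 + \frac{7}{16} = \frac{3079}{16}$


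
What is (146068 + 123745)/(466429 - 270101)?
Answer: 11731/8536 ≈ 1.3743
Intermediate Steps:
(146068 + 123745)/(466429 - 270101) = 269813/196328 = 269813*(1/196328) = 11731/8536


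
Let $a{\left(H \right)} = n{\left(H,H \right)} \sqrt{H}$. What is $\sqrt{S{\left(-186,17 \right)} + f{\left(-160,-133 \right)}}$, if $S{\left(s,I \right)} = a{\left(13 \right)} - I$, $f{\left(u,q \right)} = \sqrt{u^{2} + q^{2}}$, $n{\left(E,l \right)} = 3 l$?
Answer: $\sqrt{-17 + \sqrt{43289} + 39 \sqrt{13}} \approx 18.212$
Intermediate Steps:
$f{\left(u,q \right)} = \sqrt{q^{2} + u^{2}}$
$a{\left(H \right)} = 3 H^{\frac{3}{2}}$ ($a{\left(H \right)} = 3 H \sqrt{H} = 3 H^{\frac{3}{2}}$)
$S{\left(s,I \right)} = - I + 39 \sqrt{13}$ ($S{\left(s,I \right)} = 3 \cdot 13^{\frac{3}{2}} - I = 3 \cdot 13 \sqrt{13} - I = 39 \sqrt{13} - I = - I + 39 \sqrt{13}$)
$\sqrt{S{\left(-186,17 \right)} + f{\left(-160,-133 \right)}} = \sqrt{\left(\left(-1\right) 17 + 39 \sqrt{13}\right) + \sqrt{\left(-133\right)^{2} + \left(-160\right)^{2}}} = \sqrt{\left(-17 + 39 \sqrt{13}\right) + \sqrt{17689 + 25600}} = \sqrt{\left(-17 + 39 \sqrt{13}\right) + \sqrt{43289}} = \sqrt{-17 + \sqrt{43289} + 39 \sqrt{13}}$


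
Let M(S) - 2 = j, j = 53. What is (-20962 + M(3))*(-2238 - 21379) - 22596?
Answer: 493738023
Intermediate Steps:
M(S) = 55 (M(S) = 2 + 53 = 55)
(-20962 + M(3))*(-2238 - 21379) - 22596 = (-20962 + 55)*(-2238 - 21379) - 22596 = -20907*(-23617) - 22596 = 493760619 - 22596 = 493738023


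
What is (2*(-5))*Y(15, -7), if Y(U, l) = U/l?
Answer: 150/7 ≈ 21.429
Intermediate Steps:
(2*(-5))*Y(15, -7) = (2*(-5))*(15/(-7)) = -150*(-1)/7 = -10*(-15/7) = 150/7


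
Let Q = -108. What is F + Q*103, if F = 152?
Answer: -10972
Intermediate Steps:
F + Q*103 = 152 - 108*103 = 152 - 11124 = -10972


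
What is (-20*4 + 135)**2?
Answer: 3025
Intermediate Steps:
(-20*4 + 135)**2 = (-80 + 135)**2 = 55**2 = 3025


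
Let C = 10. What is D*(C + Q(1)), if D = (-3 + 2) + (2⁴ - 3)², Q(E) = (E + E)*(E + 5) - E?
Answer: 3528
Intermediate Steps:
Q(E) = -E + 2*E*(5 + E) (Q(E) = (2*E)*(5 + E) - E = 2*E*(5 + E) - E = -E + 2*E*(5 + E))
D = 168 (D = -1 + (16 - 3)² = -1 + 13² = -1 + 169 = 168)
D*(C + Q(1)) = 168*(10 + 1*(9 + 2*1)) = 168*(10 + 1*(9 + 2)) = 168*(10 + 1*11) = 168*(10 + 11) = 168*21 = 3528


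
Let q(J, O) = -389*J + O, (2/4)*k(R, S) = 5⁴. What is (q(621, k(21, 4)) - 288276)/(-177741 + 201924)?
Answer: -528595/24183 ≈ -21.858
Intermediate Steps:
k(R, S) = 1250 (k(R, S) = 2*5⁴ = 2*625 = 1250)
q(J, O) = O - 389*J
(q(621, k(21, 4)) - 288276)/(-177741 + 201924) = ((1250 - 389*621) - 288276)/(-177741 + 201924) = ((1250 - 241569) - 288276)/24183 = (-240319 - 288276)*(1/24183) = -528595*1/24183 = -528595/24183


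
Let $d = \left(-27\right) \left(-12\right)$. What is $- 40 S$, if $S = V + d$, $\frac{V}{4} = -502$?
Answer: $67360$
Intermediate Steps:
$V = -2008$ ($V = 4 \left(-502\right) = -2008$)
$d = 324$
$S = -1684$ ($S = -2008 + 324 = -1684$)
$- 40 S = \left(-40\right) \left(-1684\right) = 67360$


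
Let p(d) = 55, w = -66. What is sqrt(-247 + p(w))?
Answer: 8*I*sqrt(3) ≈ 13.856*I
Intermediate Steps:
sqrt(-247 + p(w)) = sqrt(-247 + 55) = sqrt(-192) = 8*I*sqrt(3)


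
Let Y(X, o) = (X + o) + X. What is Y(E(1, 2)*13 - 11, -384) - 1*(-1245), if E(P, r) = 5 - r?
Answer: 917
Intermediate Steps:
Y(X, o) = o + 2*X
Y(E(1, 2)*13 - 11, -384) - 1*(-1245) = (-384 + 2*((5 - 1*2)*13 - 11)) - 1*(-1245) = (-384 + 2*((5 - 2)*13 - 11)) + 1245 = (-384 + 2*(3*13 - 11)) + 1245 = (-384 + 2*(39 - 11)) + 1245 = (-384 + 2*28) + 1245 = (-384 + 56) + 1245 = -328 + 1245 = 917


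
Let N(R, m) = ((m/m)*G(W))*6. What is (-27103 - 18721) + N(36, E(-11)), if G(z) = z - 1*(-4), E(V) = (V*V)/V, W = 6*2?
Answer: -45728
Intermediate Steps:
W = 12
E(V) = V (E(V) = V**2/V = V)
G(z) = 4 + z (G(z) = z + 4 = 4 + z)
N(R, m) = 96 (N(R, m) = ((m/m)*(4 + 12))*6 = (1*16)*6 = 16*6 = 96)
(-27103 - 18721) + N(36, E(-11)) = (-27103 - 18721) + 96 = -45824 + 96 = -45728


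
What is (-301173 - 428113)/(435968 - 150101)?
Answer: -729286/285867 ≈ -2.5511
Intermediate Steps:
(-301173 - 428113)/(435968 - 150101) = -729286/285867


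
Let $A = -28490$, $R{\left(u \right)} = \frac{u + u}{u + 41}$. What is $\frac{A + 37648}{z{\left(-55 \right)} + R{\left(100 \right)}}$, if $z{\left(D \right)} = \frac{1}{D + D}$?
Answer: $\frac{142040580}{21859} \approx 6498.0$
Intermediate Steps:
$z{\left(D \right)} = \frac{1}{2 D}$
$R{\left(u \right)} = \frac{2 u}{41 + u}$
$\frac{A + 37648}{z{\left(-55 \right)} + R{\left(100 \right)}} = \frac{-28490 + 37648}{\frac{1}{2 \left(-55\right)} + 2 \cdot 100 \frac{1}{41 + 100}} = \frac{9158}{\frac{1}{2} \left(- \frac{1}{55}\right) + 2 \cdot 100 \cdot \frac{1}{141}} = \frac{9158}{- \frac{1}{110} + 2 \cdot 100 \cdot \frac{1}{141}} = \frac{9158}{- \frac{1}{110} + \frac{200}{141}} = \frac{9158}{\frac{21859}{15510}} = 9158 \cdot \frac{15510}{21859} = \frac{142040580}{21859}$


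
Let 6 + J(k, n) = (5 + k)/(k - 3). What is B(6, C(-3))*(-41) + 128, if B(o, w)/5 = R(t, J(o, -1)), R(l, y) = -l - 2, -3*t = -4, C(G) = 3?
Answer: 2434/3 ≈ 811.33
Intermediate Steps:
J(k, n) = -6 + (5 + k)/(-3 + k) (J(k, n) = -6 + (5 + k)/(k - 3) = -6 + (5 + k)/(-3 + k))
t = 4/3 (t = -⅓*(-4) = 4/3 ≈ 1.3333)
R(l, y) = -2 - l
B(o, w) = -50/3 (B(o, w) = 5*(-2 - 1*4/3) = 5*(-2 - 4/3) = 5*(-10/3) = -50/3)
B(6, C(-3))*(-41) + 128 = -50/3*(-41) + 128 = 2050/3 + 128 = 2434/3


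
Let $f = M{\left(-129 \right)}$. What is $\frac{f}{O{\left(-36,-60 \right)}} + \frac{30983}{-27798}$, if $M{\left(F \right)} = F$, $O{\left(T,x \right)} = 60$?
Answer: $- \frac{907487}{277980} \approx -3.2646$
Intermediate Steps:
$f = -129$
$\frac{f}{O{\left(-36,-60 \right)}} + \frac{30983}{-27798} = - \frac{129}{60} + \frac{30983}{-27798} = \left(-129\right) \frac{1}{60} + 30983 \left(- \frac{1}{27798}\right) = - \frac{43}{20} - \frac{30983}{27798} = - \frac{907487}{277980}$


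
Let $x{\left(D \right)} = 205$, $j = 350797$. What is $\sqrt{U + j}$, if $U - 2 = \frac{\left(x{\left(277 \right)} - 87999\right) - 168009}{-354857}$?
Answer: $\frac{\sqrt{44173925299503922}}{354857} \approx 592.28$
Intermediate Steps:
$U = \frac{965517}{354857}$ ($U = 2 + \frac{\left(205 - 87999\right) - 168009}{-354857} = 2 + \left(-87794 - 168009\right) \left(- \frac{1}{354857}\right) = 2 - - \frac{255803}{354857} = 2 + \frac{255803}{354857} = \frac{965517}{354857} \approx 2.7209$)
$\sqrt{U + j} = \sqrt{\frac{965517}{354857} + 350797} = \sqrt{\frac{124483736546}{354857}} = \frac{\sqrt{44173925299503922}}{354857}$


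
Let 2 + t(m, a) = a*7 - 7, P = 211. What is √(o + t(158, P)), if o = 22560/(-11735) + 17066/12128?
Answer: √18577966037384351/3558052 ≈ 38.308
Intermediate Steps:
o = -7333817/14232208 (o = 22560*(-1/11735) + 17066*(1/12128) = -4512/2347 + 8533/6064 = -7333817/14232208 ≈ -0.51530)
t(m, a) = -9 + 7*a (t(m, a) = -2 + (a*7 - 7) = -2 + (7*a - 7) = -2 + (-7 + 7*a) = -9 + 7*a)
√(o + t(158, P)) = √(-7333817/14232208 + (-9 + 7*211)) = √(-7333817/14232208 + (-9 + 1477)) = √(-7333817/14232208 + 1468) = √(20885547527/14232208) = √18577966037384351/3558052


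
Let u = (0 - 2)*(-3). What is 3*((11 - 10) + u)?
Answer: 21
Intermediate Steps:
u = 6 (u = -2*(-3) = 6)
3*((11 - 10) + u) = 3*((11 - 10) + 6) = 3*(1 + 6) = 3*7 = 21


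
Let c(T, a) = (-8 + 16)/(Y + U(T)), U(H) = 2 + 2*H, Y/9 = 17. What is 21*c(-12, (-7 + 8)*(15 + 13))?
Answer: 168/131 ≈ 1.2824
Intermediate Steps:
Y = 153 (Y = 9*17 = 153)
c(T, a) = 8/(155 + 2*T) (c(T, a) = (-8 + 16)/(153 + (2 + 2*T)) = 8/(155 + 2*T))
21*c(-12, (-7 + 8)*(15 + 13)) = 21*(8/(155 + 2*(-12))) = 21*(8/(155 - 24)) = 21*(8/131) = 168/131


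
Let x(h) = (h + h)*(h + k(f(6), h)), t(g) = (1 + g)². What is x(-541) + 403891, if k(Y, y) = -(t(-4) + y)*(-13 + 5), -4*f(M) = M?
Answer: 5594245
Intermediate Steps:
f(M) = -M/4
k(Y, y) = 72 + 8*y (k(Y, y) = -((1 - 4)² + y)*(-13 + 5) = -((-3)² + y)*(-8) = -(9 + y)*(-8) = -(-72 - 8*y) = 72 + 8*y)
x(h) = 2*h*(72 + 9*h) (x(h) = (h + h)*(h + (72 + 8*h)) = (2*h)*(72 + 9*h) = 2*h*(72 + 9*h))
x(-541) + 403891 = 18*(-541)*(8 - 541) + 403891 = 18*(-541)*(-533) + 403891 = 5190354 + 403891 = 5594245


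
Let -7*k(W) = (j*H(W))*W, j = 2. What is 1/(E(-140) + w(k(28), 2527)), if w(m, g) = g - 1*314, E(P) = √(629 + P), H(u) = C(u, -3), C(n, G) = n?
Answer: 2213/4896880 - √489/4896880 ≈ 0.00044740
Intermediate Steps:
H(u) = u
k(W) = -2*W²/7 (k(W) = -2*W*W/7 = -2*W²/7)
w(m, g) = -314 + g (w(m, g) = g - 314 = -314 + g)
1/(E(-140) + w(k(28), 2527)) = 1/(√(629 - 140) + (-314 + 2527)) = 1/(√489 + 2213) = 1/(2213 + √489)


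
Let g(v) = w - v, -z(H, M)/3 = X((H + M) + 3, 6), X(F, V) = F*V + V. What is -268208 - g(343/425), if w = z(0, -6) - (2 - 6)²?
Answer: -113996557/425 ≈ -2.6823e+5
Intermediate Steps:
X(F, V) = V + F*V
z(H, M) = -72 - 18*H - 18*M (z(H, M) = -18*(1 + ((H + M) + 3)) = -18*(1 + (3 + H + M)) = -18*(4 + H + M) = -3*(24 + 6*H + 6*M) = -72 - 18*H - 18*M)
w = 20 (w = (-72 - 18*0 - 18*(-6)) - (2 - 6)² = (-72 + 0 + 108) - 1*(-4)² = 36 - 1*16 = 36 - 16 = 20)
g(v) = 20 - v
-268208 - g(343/425) = -268208 - (20 - 343/425) = -268208 - 1*8157/425 = -268208 - 8157/425 = -113996557/425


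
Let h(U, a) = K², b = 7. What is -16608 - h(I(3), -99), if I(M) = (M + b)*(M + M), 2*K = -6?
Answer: -16617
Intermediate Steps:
K = -3 (K = (½)*(-6) = -3)
I(M) = 2*M*(7 + M) (I(M) = (M + 7)*(M + M) = (7 + M)*(2*M) = 2*M*(7 + M))
h(U, a) = 9 (h(U, a) = (-3)² = 9)
-16608 - h(I(3), -99) = -16608 - 1*9 = -16608 - 9 = -16617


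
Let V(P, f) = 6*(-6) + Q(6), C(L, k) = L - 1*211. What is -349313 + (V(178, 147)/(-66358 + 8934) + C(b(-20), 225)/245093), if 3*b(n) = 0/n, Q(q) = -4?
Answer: -614538520509495/1759277554 ≈ -3.4931e+5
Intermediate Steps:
b(n) = 0 (b(n) = (0/n)/3 = (1/3)*0 = 0)
C(L, k) = -211 + L (C(L, k) = L - 211 = -211 + L)
V(P, f) = -40 (V(P, f) = 6*(-6) - 4 = -36 - 4 = -40)
-349313 + (V(178, 147)/(-66358 + 8934) + C(b(-20), 225)/245093) = -349313 + (-40/(-66358 + 8934) + (-211 + 0)/245093) = -349313 + (-40/(-57424) - 211*1/245093) = -349313 + (-40*(-1/57424) - 211/245093) = -349313 + (5/7178 - 211/245093) = -349313 - 289093/1759277554 = -614538520509495/1759277554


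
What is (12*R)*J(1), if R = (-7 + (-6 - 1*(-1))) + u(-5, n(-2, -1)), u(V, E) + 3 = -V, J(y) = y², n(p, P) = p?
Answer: -120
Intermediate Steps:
u(V, E) = -3 - V
R = -10 (R = (-7 + (-6 - 1*(-1))) + (-3 - 1*(-5)) = (-7 + (-6 + 1)) + (-3 + 5) = (-7 - 5) + 2 = -12 + 2 = -10)
(12*R)*J(1) = (12*(-10))*1² = -120*1 = -120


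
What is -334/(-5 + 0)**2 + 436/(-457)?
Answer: -163538/11425 ≈ -14.314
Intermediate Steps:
-334/(-5 + 0)**2 + 436/(-457) = -334/((-5)**2) + 436*(-1/457) = -334/25 - 436/457 = -163538/11425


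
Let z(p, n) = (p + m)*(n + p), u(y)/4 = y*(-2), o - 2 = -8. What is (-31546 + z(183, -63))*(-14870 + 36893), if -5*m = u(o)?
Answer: -236482974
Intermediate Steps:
o = -6 (o = 2 - 8 = -6)
u(y) = -8*y (u(y) = 4*(y*(-2)) = 4*(-2*y) = -8*y)
m = -48/5 (m = -(-8)*(-6)/5 = -⅕*48 = -48/5 ≈ -9.6000)
z(p, n) = (-48/5 + p)*(n + p) (z(p, n) = (p - 48/5)*(n + p) = (-48/5 + p)*(n + p))
(-31546 + z(183, -63))*(-14870 + 36893) = (-31546 + (183² - 48/5*(-63) - 48/5*183 - 63*183))*(-14870 + 36893) = (-31546 + (33489 + 3024/5 - 8784/5 - 11529))*22023 = (-31546 + 20808)*22023 = -10738*22023 = -236482974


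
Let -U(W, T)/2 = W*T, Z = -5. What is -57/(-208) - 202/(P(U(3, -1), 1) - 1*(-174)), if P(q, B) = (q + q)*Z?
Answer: -17759/11856 ≈ -1.4979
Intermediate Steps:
U(W, T) = -2*T*W (U(W, T) = -2*W*T = -2*T*W)
P(q, B) = -10*q (P(q, B) = (q + q)*(-5) = (2*q)*(-5) = -10*q)
-57/(-208) - 202/(P(U(3, -1), 1) - 1*(-174)) = -57/(-208) - 202/(-(-20)*(-1)*3 - 1*(-174)) = -57*(-1/208) - 202/(-10*6 + 174) = 57/208 - 202/(-60 + 174) = 57/208 - 202/114 = 57/208 - 202*1/114 = 57/208 - 101/57 = -17759/11856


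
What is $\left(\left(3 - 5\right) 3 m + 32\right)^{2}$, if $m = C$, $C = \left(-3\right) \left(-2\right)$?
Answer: $16$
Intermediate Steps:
$C = 6$
$m = 6$
$\left(\left(3 - 5\right) 3 m + 32\right)^{2} = \left(\left(3 - 5\right) 3 \cdot 6 + 32\right)^{2} = \left(\left(-2\right) 3 \cdot 6 + 32\right)^{2} = \left(\left(-6\right) 6 + 32\right)^{2} = \left(-36 + 32\right)^{2} = \left(-4\right)^{2} = 16$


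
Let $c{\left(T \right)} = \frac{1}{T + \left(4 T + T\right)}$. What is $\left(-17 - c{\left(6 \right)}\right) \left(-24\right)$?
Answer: $\frac{1226}{3} \approx 408.67$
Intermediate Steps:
$c{\left(T \right)} = \frac{1}{6 T}$ ($c{\left(T \right)} = \frac{1}{T + 5 T} = \frac{1}{6 T}$)
$\left(-17 - c{\left(6 \right)}\right) \left(-24\right) = \left(-17 - \frac{1}{6 \cdot 6}\right) \left(-24\right) = \left(-17 - \frac{1}{6} \cdot \frac{1}{6}\right) \left(-24\right) = \left(-17 - \frac{1}{36}\right) \left(-24\right) = \left(- \frac{613}{36}\right) \left(-24\right) = \frac{1226}{3}$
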